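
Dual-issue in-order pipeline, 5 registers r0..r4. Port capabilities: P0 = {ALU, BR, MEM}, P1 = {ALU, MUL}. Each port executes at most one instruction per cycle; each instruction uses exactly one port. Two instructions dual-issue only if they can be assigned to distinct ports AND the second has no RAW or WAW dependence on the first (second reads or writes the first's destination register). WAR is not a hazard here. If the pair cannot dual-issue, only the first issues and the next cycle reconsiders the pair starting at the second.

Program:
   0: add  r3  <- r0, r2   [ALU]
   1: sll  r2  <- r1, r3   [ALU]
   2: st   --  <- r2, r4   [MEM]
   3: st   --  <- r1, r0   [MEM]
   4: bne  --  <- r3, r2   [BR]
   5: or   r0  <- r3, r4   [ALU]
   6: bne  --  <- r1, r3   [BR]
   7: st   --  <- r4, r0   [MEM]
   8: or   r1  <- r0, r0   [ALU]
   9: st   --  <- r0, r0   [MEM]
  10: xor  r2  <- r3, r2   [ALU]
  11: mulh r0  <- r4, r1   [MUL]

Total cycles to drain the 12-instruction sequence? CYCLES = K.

  cy0 -> i0 (add) RAW r3
  cy1 -> i1 (sll) RAW r2
  cy2 -> i2 (st) no-port MEM/MEM
  cy3 -> i3 (st) no-port MEM/BR
  cy4 -> i4+i5 (bne/or) 2-wide
  cy5 -> i6 (bne) no-port BR/MEM
  cy6 -> i7+i8 (st/or) 2-wide
  cy7 -> i9+i10 (st/xor) 2-wide
  cy8 -> i11 (mulh) tail

CYCLES = 9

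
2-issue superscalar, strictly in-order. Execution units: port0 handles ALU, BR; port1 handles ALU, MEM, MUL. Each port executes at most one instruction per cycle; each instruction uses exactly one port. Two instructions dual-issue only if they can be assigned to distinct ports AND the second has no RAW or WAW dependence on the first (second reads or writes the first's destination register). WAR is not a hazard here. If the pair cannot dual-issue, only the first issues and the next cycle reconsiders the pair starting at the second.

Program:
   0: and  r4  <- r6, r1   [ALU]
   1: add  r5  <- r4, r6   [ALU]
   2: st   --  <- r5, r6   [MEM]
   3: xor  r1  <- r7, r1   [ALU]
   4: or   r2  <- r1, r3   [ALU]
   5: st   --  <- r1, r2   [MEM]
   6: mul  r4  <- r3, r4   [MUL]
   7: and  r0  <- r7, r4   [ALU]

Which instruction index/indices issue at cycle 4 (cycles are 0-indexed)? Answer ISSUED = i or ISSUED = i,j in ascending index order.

t=0 i0:and ; RAW r4
t=1 i1:add ; RAW r5
t=2 i2&i3:st xor ; pair
t=3 i4:or ; RAW r2
t=4 i5:st ; no-port MEM/MUL
t=5 i6:mul ; RAW r4
t=6 i7:and ; tail

ISSUED = 5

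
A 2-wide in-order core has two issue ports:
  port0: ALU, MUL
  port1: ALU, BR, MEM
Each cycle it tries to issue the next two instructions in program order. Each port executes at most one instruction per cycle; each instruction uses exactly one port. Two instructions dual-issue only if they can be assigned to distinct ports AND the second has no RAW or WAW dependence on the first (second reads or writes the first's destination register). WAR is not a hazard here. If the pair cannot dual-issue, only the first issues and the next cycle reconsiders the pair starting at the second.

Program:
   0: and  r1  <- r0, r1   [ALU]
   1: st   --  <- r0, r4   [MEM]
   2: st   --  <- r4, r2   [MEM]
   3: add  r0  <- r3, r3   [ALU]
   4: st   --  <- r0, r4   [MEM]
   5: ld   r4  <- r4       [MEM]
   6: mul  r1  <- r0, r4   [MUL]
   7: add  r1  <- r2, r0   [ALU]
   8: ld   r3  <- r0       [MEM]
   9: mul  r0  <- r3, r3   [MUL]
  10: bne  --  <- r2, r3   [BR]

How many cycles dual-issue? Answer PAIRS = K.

PAIRS = 4

t=0 i0/i1:and.ALU;st.MEM ; dual
t=1 i2/i3:st.MEM;add.ALU ; dual
t=2 i4:st.MEM ; no-port MEM/MEM
t=3 i5:ld.MEM ; RAW r4
t=4 i6:mul.MUL ; WAW r1
t=5 i7/i8:add.ALU;ld.MEM ; dual
t=6 i9/i10:mul.MUL;bne.BR ; dual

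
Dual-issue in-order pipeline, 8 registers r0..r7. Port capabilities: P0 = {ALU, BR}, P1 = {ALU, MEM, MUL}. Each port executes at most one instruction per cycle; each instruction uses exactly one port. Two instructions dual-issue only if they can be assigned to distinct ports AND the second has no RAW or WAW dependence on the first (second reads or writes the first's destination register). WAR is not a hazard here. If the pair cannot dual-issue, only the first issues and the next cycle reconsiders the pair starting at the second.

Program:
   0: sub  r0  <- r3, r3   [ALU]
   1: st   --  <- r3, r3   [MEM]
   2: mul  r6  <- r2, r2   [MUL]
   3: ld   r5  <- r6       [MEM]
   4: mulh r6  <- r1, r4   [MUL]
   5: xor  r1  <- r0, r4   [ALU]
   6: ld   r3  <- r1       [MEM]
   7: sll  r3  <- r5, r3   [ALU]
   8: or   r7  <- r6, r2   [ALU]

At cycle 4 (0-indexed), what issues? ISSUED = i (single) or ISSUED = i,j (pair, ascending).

c0: i0&i1 sub.ALU;st.MEM  dual
c1: i2 mul.MUL  no-port MUL/MEM
c2: i3 ld.MEM  no-port MEM/MUL
c3: i4&i5 mulh.MUL;xor.ALU  dual
c4: i6 ld.MEM  RAW+WAW r3
c5: i7&i8 sll.ALU;or.ALU  dual

ISSUED = 6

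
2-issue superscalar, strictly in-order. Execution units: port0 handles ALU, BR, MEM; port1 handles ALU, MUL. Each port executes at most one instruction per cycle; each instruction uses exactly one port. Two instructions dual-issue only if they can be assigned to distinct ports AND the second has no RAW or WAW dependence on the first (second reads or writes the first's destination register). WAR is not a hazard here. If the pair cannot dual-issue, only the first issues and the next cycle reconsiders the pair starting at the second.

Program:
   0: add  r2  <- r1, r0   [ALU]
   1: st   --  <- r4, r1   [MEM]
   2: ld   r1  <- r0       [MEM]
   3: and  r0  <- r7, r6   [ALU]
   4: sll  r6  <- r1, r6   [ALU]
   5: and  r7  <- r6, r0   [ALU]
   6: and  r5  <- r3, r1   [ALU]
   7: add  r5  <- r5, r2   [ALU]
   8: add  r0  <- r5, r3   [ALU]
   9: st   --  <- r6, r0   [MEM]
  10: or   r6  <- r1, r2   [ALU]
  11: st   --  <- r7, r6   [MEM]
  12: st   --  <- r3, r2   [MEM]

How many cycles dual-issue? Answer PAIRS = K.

t=0 i0,i1:add.ALU st.MEM ; 2-wide
t=1 i2,i3:ld.MEM and.ALU ; 2-wide
t=2 i4:sll.ALU ; RAW r6
t=3 i5,i6:and.ALU and.ALU ; 2-wide
t=4 i7:add.ALU ; RAW r5
t=5 i8:add.ALU ; RAW r0
t=6 i9,i10:st.MEM or.ALU ; 2-wide
t=7 i11:st.MEM ; no-port MEM/MEM
t=8 i12:st.MEM ; tail

PAIRS = 4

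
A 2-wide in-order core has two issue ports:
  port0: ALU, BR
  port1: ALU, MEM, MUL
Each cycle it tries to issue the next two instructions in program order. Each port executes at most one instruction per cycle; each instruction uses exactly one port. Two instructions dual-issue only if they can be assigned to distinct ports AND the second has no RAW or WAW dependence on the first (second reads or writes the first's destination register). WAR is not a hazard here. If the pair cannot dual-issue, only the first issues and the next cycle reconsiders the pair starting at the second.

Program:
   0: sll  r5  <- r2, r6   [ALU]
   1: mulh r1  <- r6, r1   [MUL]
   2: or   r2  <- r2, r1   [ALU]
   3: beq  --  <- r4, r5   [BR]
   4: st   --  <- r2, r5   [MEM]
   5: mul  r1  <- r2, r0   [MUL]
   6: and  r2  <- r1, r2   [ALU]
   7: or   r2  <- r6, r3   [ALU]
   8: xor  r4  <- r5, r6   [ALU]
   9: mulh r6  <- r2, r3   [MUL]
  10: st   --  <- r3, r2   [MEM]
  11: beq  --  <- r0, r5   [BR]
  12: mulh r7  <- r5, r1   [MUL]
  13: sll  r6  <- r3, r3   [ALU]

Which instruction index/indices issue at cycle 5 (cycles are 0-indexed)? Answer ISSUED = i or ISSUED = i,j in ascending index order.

ISSUED = 7,8

#0 head=0: sll.ALU+mulh.MUL i0&i1 pair
#1 head=2: or.ALU+beq.BR i2&i3 pair
#2 head=4: st.MEM i4 no-port MEM/MUL
#3 head=5: mul.MUL i5 RAW r1
#4 head=6: and.ALU i6 WAW r2
#5 head=7: or.ALU+xor.ALU i7&i8 pair
#6 head=9: mulh.MUL i9 no-port MUL/MEM
#7 head=10: st.MEM+beq.BR i10&i11 pair
#8 head=12: mulh.MUL+sll.ALU i12&i13 pair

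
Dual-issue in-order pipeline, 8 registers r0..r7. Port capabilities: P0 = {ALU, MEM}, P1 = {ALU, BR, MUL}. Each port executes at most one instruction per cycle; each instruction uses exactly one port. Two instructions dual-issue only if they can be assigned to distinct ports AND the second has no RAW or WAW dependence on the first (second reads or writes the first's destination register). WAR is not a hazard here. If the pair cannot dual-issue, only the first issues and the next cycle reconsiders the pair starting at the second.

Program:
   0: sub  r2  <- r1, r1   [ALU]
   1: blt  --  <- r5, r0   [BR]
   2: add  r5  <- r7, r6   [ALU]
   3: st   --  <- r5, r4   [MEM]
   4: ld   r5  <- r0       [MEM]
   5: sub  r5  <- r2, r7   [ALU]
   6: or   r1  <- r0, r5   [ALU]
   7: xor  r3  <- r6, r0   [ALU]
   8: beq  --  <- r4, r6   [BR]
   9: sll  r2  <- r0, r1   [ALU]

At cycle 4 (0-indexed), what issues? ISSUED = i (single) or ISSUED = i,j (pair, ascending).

ISSUED = 5

#0 head=0: sub.ALU/blt.BR i0/i1 2-wide
#1 head=2: add.ALU i2 RAW r5
#2 head=3: st.MEM i3 no-port MEM/MEM
#3 head=4: ld.MEM i4 WAW r5
#4 head=5: sub.ALU i5 RAW r5
#5 head=6: or.ALU/xor.ALU i6/i7 2-wide
#6 head=8: beq.BR/sll.ALU i8/i9 2-wide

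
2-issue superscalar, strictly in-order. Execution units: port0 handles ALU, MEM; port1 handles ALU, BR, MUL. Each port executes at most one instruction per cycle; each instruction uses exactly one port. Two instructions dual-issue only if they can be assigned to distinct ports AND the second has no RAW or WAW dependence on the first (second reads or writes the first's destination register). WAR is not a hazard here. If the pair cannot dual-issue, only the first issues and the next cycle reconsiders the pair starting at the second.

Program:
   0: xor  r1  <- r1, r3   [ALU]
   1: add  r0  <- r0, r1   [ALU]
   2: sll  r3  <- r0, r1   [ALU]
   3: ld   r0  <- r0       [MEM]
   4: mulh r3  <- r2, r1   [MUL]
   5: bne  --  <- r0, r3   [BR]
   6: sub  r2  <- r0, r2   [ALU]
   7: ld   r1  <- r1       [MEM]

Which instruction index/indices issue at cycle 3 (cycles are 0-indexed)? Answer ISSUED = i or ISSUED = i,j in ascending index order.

0. xor.ALU @i0  | RAW r1
1. add.ALU @i1  | RAW r0
2. sll.ALU+ld.MEM @i2&i3  | dual
3. mulh.MUL @i4  | no-port MUL/BR
4. bne.BR+sub.ALU @i5&i6  | dual
5. ld.MEM @i7  | tail

ISSUED = 4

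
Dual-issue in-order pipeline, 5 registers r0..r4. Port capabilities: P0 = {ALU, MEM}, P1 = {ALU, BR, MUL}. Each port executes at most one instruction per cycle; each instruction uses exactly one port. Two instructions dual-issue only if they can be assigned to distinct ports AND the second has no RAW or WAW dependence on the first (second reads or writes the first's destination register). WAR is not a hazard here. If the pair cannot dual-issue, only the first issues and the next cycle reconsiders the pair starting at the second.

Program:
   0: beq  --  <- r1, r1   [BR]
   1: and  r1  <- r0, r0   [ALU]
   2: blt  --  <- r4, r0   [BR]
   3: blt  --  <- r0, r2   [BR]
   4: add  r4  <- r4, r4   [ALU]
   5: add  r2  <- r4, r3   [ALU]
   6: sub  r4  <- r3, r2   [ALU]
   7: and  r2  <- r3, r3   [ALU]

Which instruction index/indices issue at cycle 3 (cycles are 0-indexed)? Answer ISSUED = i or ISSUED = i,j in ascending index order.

0. beq.BR+and.ALU @i0&i1  | dual
1. blt.BR @i2  | no-port BR/BR
2. blt.BR+add.ALU @i3&i4  | dual
3. add.ALU @i5  | RAW r2
4. sub.ALU+and.ALU @i6&i7  | dual

ISSUED = 5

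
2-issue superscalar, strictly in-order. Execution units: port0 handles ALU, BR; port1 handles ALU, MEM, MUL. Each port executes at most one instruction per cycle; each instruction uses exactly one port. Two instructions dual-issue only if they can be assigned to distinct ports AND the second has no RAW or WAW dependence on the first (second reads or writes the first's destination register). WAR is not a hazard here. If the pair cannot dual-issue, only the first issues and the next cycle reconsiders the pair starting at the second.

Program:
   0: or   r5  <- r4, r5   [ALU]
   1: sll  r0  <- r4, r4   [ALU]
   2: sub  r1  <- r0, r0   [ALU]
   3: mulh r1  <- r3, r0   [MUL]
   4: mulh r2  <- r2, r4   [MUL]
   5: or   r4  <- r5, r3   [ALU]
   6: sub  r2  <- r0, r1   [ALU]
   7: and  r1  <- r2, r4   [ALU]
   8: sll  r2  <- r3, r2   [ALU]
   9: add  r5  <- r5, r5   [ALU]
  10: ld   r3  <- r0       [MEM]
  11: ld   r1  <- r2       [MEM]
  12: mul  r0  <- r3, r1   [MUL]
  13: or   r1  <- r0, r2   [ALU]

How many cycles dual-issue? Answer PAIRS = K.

0. or+sll @i0+i1  | pair
1. sub @i2  | WAW r1
2. mulh @i3  | no-port MUL/MUL
3. mulh+or @i4+i5  | pair
4. sub @i6  | RAW r2
5. and+sll @i7+i8  | pair
6. add+ld @i9+i10  | pair
7. ld @i11  | no-port MEM/MUL
8. mul @i12  | RAW r0
9. or @i13  | tail

PAIRS = 4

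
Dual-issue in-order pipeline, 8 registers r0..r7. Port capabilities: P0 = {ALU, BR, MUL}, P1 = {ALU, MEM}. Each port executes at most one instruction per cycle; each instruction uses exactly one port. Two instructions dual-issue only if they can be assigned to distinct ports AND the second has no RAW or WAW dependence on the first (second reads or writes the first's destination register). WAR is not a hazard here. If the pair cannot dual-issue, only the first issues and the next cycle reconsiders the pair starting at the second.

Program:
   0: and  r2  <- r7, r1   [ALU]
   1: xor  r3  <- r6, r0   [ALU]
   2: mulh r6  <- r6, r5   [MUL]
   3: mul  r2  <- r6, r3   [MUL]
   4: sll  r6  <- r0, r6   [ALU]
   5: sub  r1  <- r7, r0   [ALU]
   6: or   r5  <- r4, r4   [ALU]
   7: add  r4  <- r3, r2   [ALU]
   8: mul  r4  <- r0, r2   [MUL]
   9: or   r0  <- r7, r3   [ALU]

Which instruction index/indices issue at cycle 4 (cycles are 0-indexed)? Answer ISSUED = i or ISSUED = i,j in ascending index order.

[0] i0&i1  and.ALU;xor.ALU  -- pair
[1] i2  mulh.MUL  -- no-port MUL/MUL
[2] i3&i4  mul.MUL;sll.ALU  -- pair
[3] i5&i6  sub.ALU;or.ALU  -- pair
[4] i7  add.ALU  -- WAW r4
[5] i8&i9  mul.MUL;or.ALU  -- pair

ISSUED = 7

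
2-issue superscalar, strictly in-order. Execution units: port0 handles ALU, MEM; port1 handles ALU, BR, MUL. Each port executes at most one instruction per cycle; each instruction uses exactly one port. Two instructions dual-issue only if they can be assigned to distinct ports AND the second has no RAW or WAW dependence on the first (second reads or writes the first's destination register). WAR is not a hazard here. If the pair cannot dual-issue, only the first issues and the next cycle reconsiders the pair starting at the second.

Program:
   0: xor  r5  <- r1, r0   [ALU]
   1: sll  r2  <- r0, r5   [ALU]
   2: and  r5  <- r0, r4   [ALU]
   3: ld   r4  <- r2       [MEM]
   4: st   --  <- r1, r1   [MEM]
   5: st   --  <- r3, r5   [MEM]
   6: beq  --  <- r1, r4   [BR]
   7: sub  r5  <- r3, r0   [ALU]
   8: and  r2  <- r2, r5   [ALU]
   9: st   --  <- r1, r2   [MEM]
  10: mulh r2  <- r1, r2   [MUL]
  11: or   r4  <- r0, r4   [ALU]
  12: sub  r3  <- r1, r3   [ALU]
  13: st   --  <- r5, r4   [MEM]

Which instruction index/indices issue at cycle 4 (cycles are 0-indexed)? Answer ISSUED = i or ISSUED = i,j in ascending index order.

ISSUED = 5,6

t=0 i0:xor.ALU ; RAW r5
t=1 i1/i2:sll.ALU/and.ALU ; pair
t=2 i3:ld.MEM ; no-port MEM/MEM
t=3 i4:st.MEM ; no-port MEM/MEM
t=4 i5/i6:st.MEM/beq.BR ; pair
t=5 i7:sub.ALU ; RAW r5
t=6 i8:and.ALU ; RAW r2
t=7 i9/i10:st.MEM/mulh.MUL ; pair
t=8 i11/i12:or.ALU/sub.ALU ; pair
t=9 i13:st.MEM ; tail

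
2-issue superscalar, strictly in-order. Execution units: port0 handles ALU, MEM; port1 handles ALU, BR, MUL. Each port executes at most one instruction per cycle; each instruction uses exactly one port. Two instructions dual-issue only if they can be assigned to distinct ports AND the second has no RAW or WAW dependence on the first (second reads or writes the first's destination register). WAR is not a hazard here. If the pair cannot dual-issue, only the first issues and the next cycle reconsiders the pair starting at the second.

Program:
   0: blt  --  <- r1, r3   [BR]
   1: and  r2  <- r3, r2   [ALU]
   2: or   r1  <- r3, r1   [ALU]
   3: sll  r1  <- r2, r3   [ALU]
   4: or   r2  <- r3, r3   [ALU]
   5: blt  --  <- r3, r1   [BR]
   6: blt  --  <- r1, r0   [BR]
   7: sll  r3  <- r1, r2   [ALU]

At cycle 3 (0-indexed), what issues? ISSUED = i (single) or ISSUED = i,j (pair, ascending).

ISSUED = 5

c0: i0+i1 blt/and  2-wide
c1: i2 or  WAW r1
c2: i3+i4 sll/or  2-wide
c3: i5 blt  no-port BR/BR
c4: i6+i7 blt/sll  2-wide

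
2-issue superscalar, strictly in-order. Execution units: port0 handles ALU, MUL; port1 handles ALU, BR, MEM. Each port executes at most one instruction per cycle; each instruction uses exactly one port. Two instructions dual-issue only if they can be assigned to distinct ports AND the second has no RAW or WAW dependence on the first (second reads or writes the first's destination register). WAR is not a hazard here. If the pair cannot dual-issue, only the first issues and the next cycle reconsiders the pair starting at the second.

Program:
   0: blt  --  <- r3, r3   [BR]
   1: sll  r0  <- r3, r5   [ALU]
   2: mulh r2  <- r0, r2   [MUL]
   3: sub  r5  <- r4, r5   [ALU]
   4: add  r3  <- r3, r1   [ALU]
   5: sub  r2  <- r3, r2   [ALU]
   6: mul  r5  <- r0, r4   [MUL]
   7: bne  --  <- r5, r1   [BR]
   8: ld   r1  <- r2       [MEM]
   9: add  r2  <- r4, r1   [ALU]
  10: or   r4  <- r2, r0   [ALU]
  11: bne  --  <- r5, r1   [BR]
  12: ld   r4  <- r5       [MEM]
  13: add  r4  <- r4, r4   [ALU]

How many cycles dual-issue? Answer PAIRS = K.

PAIRS = 4

t=0 i0,i1:blt sll ; 2-wide
t=1 i2,i3:mulh sub ; 2-wide
t=2 i4:add ; RAW r3
t=3 i5,i6:sub mul ; 2-wide
t=4 i7:bne ; no-port BR/MEM
t=5 i8:ld ; RAW r1
t=6 i9:add ; RAW r2
t=7 i10,i11:or bne ; 2-wide
t=8 i12:ld ; RAW+WAW r4
t=9 i13:add ; tail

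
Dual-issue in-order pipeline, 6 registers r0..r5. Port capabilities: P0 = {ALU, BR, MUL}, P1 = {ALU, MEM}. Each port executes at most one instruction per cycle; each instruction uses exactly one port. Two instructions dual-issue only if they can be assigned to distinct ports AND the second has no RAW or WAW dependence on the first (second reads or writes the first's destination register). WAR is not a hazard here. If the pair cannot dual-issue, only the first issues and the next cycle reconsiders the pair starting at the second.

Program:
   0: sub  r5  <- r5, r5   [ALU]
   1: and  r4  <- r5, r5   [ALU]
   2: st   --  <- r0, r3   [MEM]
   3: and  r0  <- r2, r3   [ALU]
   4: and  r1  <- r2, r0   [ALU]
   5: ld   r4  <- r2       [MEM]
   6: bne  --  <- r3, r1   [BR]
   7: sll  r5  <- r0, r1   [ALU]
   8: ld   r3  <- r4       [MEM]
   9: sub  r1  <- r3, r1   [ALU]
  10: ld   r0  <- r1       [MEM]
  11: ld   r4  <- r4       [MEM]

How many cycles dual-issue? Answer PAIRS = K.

PAIRS = 3

#0 head=0: sub.ALU i0 RAW r5
#1 head=1: and.ALU;st.MEM i1/i2 dual
#2 head=3: and.ALU i3 RAW r0
#3 head=4: and.ALU;ld.MEM i4/i5 dual
#4 head=6: bne.BR;sll.ALU i6/i7 dual
#5 head=8: ld.MEM i8 RAW r3
#6 head=9: sub.ALU i9 RAW r1
#7 head=10: ld.MEM i10 no-port MEM/MEM
#8 head=11: ld.MEM i11 tail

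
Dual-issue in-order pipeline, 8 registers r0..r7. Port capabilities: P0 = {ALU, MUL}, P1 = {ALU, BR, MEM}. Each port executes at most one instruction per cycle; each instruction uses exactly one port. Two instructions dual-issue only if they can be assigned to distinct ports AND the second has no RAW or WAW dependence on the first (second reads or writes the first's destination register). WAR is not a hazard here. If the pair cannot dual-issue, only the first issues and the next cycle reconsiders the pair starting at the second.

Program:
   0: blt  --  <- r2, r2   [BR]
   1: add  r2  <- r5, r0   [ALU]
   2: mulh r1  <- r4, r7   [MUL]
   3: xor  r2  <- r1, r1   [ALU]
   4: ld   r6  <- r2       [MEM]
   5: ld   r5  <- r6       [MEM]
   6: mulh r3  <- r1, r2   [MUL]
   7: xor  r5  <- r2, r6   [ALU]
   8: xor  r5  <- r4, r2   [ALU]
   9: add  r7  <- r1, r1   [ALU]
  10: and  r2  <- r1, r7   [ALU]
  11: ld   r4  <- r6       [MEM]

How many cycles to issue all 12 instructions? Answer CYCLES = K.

0. blt.BR add.ALU @i0,i1  | 2-wide
1. mulh.MUL @i2  | RAW r1
2. xor.ALU @i3  | RAW r2
3. ld.MEM @i4  | no-port MEM/MEM
4. ld.MEM mulh.MUL @i5,i6  | 2-wide
5. xor.ALU @i7  | WAW r5
6. xor.ALU add.ALU @i8,i9  | 2-wide
7. and.ALU ld.MEM @i10,i11  | 2-wide

CYCLES = 8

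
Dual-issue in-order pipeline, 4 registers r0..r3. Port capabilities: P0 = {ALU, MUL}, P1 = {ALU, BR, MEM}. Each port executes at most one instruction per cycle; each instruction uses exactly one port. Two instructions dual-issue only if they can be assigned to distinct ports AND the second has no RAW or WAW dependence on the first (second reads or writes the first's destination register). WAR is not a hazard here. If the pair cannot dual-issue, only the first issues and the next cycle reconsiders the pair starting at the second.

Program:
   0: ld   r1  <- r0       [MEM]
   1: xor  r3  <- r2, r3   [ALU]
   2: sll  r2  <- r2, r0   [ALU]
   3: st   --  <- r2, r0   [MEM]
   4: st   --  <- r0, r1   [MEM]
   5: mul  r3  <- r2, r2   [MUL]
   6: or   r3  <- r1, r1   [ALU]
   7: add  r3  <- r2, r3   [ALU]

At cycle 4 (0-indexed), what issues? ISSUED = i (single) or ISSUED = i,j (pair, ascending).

  cy0 -> i0/i1 (ld.MEM;xor.ALU) dual
  cy1 -> i2 (sll.ALU) RAW r2
  cy2 -> i3 (st.MEM) no-port MEM/MEM
  cy3 -> i4/i5 (st.MEM;mul.MUL) dual
  cy4 -> i6 (or.ALU) RAW+WAW r3
  cy5 -> i7 (add.ALU) tail

ISSUED = 6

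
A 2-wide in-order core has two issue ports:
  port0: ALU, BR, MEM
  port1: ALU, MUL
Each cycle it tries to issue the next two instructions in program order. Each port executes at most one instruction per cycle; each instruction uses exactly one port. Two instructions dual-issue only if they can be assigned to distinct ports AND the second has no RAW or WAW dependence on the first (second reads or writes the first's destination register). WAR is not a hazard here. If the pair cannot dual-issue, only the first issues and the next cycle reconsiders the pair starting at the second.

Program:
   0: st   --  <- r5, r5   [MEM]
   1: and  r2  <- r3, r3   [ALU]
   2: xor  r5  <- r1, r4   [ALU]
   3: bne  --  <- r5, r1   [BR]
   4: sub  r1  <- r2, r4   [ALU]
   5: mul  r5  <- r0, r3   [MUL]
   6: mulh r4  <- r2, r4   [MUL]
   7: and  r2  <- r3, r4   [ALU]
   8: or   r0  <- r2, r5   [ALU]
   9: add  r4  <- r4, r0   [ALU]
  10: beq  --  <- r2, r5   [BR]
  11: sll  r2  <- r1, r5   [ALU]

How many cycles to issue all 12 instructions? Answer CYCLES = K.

  cy0 -> i0+i1 (st;and) pair
  cy1 -> i2 (xor) RAW r5
  cy2 -> i3+i4 (bne;sub) pair
  cy3 -> i5 (mul) no-port MUL/MUL
  cy4 -> i6 (mulh) RAW r4
  cy5 -> i7 (and) RAW r2
  cy6 -> i8 (or) RAW r0
  cy7 -> i9+i10 (add;beq) pair
  cy8 -> i11 (sll) tail

CYCLES = 9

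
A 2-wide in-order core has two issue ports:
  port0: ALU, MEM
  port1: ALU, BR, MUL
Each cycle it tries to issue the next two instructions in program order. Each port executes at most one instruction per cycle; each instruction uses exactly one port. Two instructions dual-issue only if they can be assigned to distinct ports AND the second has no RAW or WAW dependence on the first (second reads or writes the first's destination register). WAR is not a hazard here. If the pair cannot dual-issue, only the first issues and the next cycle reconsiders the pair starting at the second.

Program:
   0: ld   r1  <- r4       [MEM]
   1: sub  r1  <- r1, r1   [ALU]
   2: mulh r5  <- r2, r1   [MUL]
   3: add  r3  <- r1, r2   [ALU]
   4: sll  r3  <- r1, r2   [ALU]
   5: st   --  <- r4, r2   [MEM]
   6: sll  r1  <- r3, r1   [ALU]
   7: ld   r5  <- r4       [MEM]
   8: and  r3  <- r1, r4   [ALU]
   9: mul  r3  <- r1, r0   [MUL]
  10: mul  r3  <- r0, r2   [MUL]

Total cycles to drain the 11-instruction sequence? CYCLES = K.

c0: i0 ld.MEM  RAW+WAW r1
c1: i1 sub.ALU  RAW r1
c2: i2+i3 mulh.MUL;add.ALU  pair
c3: i4+i5 sll.ALU;st.MEM  pair
c4: i6+i7 sll.ALU;ld.MEM  pair
c5: i8 and.ALU  WAW r3
c6: i9 mul.MUL  no-port MUL/MUL
c7: i10 mul.MUL  tail

CYCLES = 8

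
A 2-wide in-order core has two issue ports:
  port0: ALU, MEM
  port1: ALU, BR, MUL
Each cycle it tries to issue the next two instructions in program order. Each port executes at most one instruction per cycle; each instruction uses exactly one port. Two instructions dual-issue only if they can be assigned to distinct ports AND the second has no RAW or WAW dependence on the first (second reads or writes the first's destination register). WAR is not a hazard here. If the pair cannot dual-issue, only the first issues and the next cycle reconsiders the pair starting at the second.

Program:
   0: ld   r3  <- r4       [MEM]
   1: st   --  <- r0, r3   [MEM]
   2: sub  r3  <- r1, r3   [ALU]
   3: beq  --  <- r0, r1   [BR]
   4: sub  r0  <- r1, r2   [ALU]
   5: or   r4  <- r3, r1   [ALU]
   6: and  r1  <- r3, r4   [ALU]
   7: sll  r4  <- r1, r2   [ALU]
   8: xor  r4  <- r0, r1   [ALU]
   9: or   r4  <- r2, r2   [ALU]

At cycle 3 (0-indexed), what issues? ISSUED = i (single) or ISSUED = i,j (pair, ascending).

ISSUED = 5

c0: i0 ld.MEM  no-port MEM/MEM
c1: i1,i2 st.MEM sub.ALU  2-wide
c2: i3,i4 beq.BR sub.ALU  2-wide
c3: i5 or.ALU  RAW r4
c4: i6 and.ALU  RAW r1
c5: i7 sll.ALU  WAW r4
c6: i8 xor.ALU  WAW r4
c7: i9 or.ALU  tail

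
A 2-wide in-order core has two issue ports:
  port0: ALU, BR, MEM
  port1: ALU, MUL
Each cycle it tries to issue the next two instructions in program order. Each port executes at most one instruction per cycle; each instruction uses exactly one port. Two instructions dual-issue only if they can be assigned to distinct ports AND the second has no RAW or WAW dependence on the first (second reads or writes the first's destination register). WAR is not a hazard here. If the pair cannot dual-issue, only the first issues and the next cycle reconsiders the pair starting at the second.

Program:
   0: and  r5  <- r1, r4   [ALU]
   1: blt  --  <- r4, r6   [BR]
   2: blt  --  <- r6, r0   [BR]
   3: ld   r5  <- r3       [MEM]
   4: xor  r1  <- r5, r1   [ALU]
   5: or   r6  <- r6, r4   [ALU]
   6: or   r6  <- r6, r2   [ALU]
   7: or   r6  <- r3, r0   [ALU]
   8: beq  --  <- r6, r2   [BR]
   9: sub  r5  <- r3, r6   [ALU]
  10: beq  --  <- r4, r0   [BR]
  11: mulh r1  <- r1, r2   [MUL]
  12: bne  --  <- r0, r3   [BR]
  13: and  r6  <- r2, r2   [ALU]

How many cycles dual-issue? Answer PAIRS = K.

PAIRS = 5

#0 head=0: and+blt i0,i1 pair
#1 head=2: blt i2 no-port BR/MEM
#2 head=3: ld i3 RAW r5
#3 head=4: xor+or i4,i5 pair
#4 head=6: or i6 WAW r6
#5 head=7: or i7 RAW r6
#6 head=8: beq+sub i8,i9 pair
#7 head=10: beq+mulh i10,i11 pair
#8 head=12: bne+and i12,i13 pair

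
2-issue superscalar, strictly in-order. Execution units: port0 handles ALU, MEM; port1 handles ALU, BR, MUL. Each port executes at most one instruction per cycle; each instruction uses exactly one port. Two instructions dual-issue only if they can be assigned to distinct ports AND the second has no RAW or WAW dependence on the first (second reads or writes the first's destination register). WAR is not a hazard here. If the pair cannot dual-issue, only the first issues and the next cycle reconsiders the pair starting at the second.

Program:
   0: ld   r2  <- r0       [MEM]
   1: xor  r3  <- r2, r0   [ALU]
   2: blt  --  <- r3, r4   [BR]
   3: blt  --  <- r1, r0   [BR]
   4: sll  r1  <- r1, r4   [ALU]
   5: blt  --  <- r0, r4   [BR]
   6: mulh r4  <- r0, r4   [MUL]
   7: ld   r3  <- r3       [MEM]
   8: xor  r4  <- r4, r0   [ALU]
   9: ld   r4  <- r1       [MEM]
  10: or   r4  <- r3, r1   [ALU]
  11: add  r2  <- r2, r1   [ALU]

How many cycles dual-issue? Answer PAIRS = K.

PAIRS = 3

#0 head=0: ld i0 RAW r2
#1 head=1: xor i1 RAW r3
#2 head=2: blt i2 no-port BR/BR
#3 head=3: blt/sll i3&i4 dual
#4 head=5: blt i5 no-port BR/MUL
#5 head=6: mulh/ld i6&i7 dual
#6 head=8: xor i8 WAW r4
#7 head=9: ld i9 WAW r4
#8 head=10: or/add i10&i11 dual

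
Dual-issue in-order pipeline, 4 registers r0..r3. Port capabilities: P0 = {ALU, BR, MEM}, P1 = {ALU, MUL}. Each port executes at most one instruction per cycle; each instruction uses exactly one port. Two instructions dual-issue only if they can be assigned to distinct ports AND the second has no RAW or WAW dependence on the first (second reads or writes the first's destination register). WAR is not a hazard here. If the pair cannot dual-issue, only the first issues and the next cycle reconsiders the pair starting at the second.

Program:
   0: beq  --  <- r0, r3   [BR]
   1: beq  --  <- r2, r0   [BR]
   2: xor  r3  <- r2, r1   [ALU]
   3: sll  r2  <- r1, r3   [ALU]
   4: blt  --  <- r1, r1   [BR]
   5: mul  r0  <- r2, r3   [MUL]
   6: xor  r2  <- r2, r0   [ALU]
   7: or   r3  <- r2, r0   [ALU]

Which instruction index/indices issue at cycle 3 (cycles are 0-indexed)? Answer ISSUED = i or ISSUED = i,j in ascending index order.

ISSUED = 5

[0] i0  beq  -- no-port BR/BR
[1] i1,i2  beq xor  -- dual
[2] i3,i4  sll blt  -- dual
[3] i5  mul  -- RAW r0
[4] i6  xor  -- RAW r2
[5] i7  or  -- tail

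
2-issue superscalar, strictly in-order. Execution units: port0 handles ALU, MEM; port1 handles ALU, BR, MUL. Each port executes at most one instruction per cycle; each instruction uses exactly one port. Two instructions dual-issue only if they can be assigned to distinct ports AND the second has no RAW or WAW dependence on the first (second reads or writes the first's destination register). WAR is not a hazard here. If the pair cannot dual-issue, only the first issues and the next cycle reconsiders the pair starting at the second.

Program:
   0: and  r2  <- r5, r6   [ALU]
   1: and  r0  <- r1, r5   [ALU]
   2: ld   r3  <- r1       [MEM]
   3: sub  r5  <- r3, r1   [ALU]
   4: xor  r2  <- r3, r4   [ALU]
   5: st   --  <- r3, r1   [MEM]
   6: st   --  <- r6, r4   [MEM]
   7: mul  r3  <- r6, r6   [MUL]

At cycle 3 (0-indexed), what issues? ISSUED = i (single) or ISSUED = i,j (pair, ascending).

ISSUED = 5

[0] i0/i1  and/and  -- 2-wide
[1] i2  ld  -- RAW r3
[2] i3/i4  sub/xor  -- 2-wide
[3] i5  st  -- no-port MEM/MEM
[4] i6/i7  st/mul  -- 2-wide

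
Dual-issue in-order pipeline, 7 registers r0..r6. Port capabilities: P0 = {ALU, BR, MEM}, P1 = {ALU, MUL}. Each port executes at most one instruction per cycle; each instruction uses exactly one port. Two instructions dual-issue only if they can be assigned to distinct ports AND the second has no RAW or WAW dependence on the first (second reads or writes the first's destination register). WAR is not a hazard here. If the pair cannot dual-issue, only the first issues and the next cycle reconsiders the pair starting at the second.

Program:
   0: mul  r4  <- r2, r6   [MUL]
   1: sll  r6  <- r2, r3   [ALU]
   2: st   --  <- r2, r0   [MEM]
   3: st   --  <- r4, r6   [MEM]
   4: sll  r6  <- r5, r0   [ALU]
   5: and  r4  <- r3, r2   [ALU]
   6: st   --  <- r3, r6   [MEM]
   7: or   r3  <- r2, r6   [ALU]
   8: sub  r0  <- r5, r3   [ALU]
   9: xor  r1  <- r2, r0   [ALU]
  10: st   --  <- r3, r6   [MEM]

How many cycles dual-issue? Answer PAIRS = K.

0. mul.MUL;sll.ALU @i0,i1  | 2-wide
1. st.MEM @i2  | no-port MEM/MEM
2. st.MEM;sll.ALU @i3,i4  | 2-wide
3. and.ALU;st.MEM @i5,i6  | 2-wide
4. or.ALU @i7  | RAW r3
5. sub.ALU @i8  | RAW r0
6. xor.ALU;st.MEM @i9,i10  | 2-wide

PAIRS = 4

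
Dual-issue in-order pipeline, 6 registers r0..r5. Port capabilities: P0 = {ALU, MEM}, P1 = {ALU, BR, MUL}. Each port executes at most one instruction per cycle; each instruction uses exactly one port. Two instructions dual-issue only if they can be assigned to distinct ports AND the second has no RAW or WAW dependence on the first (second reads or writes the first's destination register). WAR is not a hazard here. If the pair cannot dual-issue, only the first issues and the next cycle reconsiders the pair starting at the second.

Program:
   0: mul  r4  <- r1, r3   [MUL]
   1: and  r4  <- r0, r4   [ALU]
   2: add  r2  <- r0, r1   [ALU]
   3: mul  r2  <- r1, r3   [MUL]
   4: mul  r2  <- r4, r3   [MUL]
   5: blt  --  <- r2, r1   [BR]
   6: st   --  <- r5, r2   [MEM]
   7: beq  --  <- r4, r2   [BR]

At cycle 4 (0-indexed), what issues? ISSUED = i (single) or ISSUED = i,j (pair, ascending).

ISSUED = 5,6

t=0 i0:mul ; RAW+WAW r4
t=1 i1+i2:and/add ; 2-wide
t=2 i3:mul ; no-port MUL/MUL
t=3 i4:mul ; no-port MUL/BR
t=4 i5+i6:blt/st ; 2-wide
t=5 i7:beq ; tail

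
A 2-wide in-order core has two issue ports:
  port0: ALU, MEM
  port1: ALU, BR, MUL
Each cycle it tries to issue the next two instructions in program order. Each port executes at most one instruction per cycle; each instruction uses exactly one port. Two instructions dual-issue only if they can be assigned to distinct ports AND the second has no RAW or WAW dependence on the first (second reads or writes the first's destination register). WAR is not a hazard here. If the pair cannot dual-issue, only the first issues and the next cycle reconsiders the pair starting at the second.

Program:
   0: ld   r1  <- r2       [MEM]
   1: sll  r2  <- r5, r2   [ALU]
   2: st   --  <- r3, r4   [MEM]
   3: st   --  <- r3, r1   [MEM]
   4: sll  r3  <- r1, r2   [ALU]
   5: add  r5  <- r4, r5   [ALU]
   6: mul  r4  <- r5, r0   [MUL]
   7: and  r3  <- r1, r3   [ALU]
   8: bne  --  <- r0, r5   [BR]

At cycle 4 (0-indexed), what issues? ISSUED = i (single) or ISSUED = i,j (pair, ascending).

t=0 i0+i1:ld+sll ; 2-wide
t=1 i2:st ; no-port MEM/MEM
t=2 i3+i4:st+sll ; 2-wide
t=3 i5:add ; RAW r5
t=4 i6+i7:mul+and ; 2-wide
t=5 i8:bne ; tail

ISSUED = 6,7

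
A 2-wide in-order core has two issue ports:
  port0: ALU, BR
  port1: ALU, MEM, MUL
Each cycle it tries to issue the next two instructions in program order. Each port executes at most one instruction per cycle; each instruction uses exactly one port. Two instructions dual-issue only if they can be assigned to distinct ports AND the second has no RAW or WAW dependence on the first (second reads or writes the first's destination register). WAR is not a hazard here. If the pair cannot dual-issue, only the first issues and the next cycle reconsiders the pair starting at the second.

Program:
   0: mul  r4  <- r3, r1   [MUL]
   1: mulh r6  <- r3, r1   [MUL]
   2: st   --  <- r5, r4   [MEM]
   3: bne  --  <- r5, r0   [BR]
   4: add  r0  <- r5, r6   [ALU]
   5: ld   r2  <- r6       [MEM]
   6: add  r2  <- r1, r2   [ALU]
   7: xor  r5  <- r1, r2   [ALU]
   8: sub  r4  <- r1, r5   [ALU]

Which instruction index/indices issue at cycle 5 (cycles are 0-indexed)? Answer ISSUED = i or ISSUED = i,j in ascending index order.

ISSUED = 7

[0] i0  mul.MUL  -- no-port MUL/MUL
[1] i1  mulh.MUL  -- no-port MUL/MEM
[2] i2&i3  st.MEM+bne.BR  -- 2-wide
[3] i4&i5  add.ALU+ld.MEM  -- 2-wide
[4] i6  add.ALU  -- RAW r2
[5] i7  xor.ALU  -- RAW r5
[6] i8  sub.ALU  -- tail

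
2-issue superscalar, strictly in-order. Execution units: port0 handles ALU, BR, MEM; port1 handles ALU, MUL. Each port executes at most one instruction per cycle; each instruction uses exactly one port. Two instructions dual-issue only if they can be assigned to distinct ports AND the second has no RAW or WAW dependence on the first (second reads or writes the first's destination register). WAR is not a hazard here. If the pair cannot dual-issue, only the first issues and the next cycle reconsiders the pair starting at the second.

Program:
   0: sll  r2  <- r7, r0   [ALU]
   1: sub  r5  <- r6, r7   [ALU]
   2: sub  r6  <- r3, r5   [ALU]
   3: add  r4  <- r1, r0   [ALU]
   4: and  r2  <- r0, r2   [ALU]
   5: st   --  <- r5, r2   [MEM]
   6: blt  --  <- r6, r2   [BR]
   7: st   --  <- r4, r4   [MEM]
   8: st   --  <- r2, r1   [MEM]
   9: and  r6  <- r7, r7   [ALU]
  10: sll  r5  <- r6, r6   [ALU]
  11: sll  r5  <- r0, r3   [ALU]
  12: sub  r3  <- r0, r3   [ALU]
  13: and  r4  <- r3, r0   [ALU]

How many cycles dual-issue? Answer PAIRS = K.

[0] i0&i1  sll+sub  -- dual
[1] i2&i3  sub+add  -- dual
[2] i4  and  -- RAW r2
[3] i5  st  -- no-port MEM/BR
[4] i6  blt  -- no-port BR/MEM
[5] i7  st  -- no-port MEM/MEM
[6] i8&i9  st+and  -- dual
[7] i10  sll  -- WAW r5
[8] i11&i12  sll+sub  -- dual
[9] i13  and  -- tail

PAIRS = 4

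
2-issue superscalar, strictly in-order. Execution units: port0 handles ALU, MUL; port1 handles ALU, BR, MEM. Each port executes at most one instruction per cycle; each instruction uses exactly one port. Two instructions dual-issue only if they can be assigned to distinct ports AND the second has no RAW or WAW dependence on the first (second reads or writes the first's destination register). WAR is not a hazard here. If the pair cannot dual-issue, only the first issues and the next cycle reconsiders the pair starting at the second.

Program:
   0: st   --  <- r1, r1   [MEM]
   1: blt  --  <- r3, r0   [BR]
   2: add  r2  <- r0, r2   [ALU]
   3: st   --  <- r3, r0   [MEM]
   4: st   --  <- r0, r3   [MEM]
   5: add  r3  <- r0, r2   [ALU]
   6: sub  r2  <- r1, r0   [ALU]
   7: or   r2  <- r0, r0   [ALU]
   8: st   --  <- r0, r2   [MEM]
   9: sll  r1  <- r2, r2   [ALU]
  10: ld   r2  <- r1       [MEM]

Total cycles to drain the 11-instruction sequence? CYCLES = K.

c0: i0 st  no-port MEM/BR
c1: i1,i2 blt+add  pair
c2: i3 st  no-port MEM/MEM
c3: i4,i5 st+add  pair
c4: i6 sub  WAW r2
c5: i7 or  RAW r2
c6: i8,i9 st+sll  pair
c7: i10 ld  tail

CYCLES = 8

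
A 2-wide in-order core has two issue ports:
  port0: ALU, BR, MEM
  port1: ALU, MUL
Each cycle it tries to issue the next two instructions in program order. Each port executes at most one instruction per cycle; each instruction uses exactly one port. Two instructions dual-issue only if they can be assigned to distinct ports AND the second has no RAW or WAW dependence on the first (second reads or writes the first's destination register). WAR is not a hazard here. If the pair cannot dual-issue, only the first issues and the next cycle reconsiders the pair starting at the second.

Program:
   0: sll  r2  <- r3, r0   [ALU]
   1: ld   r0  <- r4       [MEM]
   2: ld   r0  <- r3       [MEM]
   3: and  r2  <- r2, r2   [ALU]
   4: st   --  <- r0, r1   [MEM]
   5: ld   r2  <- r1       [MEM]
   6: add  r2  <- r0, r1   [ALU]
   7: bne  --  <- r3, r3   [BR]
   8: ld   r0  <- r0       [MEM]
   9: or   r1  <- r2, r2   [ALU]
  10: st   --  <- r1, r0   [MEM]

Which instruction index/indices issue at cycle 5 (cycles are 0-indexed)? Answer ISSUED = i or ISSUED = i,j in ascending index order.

0. sll;ld @i0+i1  | dual
1. ld;and @i2+i3  | dual
2. st @i4  | no-port MEM/MEM
3. ld @i5  | WAW r2
4. add;bne @i6+i7  | dual
5. ld;or @i8+i9  | dual
6. st @i10  | tail

ISSUED = 8,9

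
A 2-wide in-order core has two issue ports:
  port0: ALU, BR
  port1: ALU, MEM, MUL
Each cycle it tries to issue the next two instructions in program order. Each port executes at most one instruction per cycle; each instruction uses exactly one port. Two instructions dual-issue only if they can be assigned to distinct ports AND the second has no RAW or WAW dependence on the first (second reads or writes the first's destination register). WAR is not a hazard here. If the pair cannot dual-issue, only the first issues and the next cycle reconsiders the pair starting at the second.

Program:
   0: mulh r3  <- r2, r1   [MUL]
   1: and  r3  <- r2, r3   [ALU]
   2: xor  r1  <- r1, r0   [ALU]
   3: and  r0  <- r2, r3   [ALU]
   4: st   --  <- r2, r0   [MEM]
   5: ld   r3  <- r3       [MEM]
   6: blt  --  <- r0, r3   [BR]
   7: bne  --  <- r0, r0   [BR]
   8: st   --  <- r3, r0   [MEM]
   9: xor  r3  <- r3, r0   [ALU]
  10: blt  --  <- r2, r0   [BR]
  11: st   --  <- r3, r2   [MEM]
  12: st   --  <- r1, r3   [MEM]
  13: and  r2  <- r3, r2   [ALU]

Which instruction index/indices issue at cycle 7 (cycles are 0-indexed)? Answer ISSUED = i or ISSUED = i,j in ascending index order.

ISSUED = 9,10

  cy0 -> i0 (mulh) RAW+WAW r3
  cy1 -> i1+i2 (and/xor) dual
  cy2 -> i3 (and) RAW r0
  cy3 -> i4 (st) no-port MEM/MEM
  cy4 -> i5 (ld) RAW r3
  cy5 -> i6 (blt) no-port BR/BR
  cy6 -> i7+i8 (bne/st) dual
  cy7 -> i9+i10 (xor/blt) dual
  cy8 -> i11 (st) no-port MEM/MEM
  cy9 -> i12+i13 (st/and) dual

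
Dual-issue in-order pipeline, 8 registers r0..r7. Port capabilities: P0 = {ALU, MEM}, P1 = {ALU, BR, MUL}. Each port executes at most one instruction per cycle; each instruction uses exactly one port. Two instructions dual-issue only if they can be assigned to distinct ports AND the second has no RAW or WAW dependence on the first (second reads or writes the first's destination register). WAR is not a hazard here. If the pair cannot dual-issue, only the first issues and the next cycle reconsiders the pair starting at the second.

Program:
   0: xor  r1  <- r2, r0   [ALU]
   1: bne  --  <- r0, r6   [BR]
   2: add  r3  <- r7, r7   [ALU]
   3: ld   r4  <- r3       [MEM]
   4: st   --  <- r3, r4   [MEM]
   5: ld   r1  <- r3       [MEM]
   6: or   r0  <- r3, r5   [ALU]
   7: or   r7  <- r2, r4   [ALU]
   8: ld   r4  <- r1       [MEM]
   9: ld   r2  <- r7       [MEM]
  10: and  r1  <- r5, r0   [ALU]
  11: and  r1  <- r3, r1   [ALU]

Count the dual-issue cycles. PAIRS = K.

c0: i0&i1 xor.ALU/bne.BR  pair
c1: i2 add.ALU  RAW r3
c2: i3 ld.MEM  no-port MEM/MEM
c3: i4 st.MEM  no-port MEM/MEM
c4: i5&i6 ld.MEM/or.ALU  pair
c5: i7&i8 or.ALU/ld.MEM  pair
c6: i9&i10 ld.MEM/and.ALU  pair
c7: i11 and.ALU  tail

PAIRS = 4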